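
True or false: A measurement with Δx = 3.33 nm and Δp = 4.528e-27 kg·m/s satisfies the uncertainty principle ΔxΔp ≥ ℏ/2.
No, it violates the uncertainty principle (impossible measurement).

Calculate the product ΔxΔp:
ΔxΔp = (3.330e-09 m) × (4.528e-27 kg·m/s)
ΔxΔp = 1.508e-35 J·s

Compare to the minimum allowed value ℏ/2:
ℏ/2 = 5.273e-35 J·s

Since ΔxΔp = 1.508e-35 J·s < 5.273e-35 J·s = ℏ/2,
the measurement violates the uncertainty principle.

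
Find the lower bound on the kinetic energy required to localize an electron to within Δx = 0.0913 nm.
1.143 eV

Localizing a particle requires giving it sufficient momentum uncertainty:

1. From uncertainty principle: Δp ≥ ℏ/(2Δx)
   Δp_min = (1.055e-34 J·s) / (2 × 9.130e-11 m)
   Δp_min = 5.775e-25 kg·m/s

2. This momentum uncertainty corresponds to kinetic energy:
   KE ≈ (Δp)²/(2m) = (5.775e-25)²/(2 × 9.109e-31 kg)
   KE = 1.831e-19 J = 1.143 eV

Tighter localization requires more energy.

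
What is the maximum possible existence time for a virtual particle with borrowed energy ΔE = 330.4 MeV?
9.961 × 10^-25 s

Using the energy-time uncertainty principle:
ΔEΔt ≥ ℏ/2

For a virtual particle borrowing energy ΔE, the maximum lifetime is:
Δt_max = ℏ/(2ΔE)

Converting energy:
ΔE = 330.4 MeV = 5.294e-11 J

Δt_max = (1.055e-34 J·s) / (2 × 5.294e-11 J)
Δt_max = 9.961e-25 s = 9.961 × 10^-25 s

Virtual particles with higher borrowed energy exist for shorter times.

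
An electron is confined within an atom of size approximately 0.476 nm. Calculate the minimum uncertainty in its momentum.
1.108 × 10^-25 kg·m/s

Using the Heisenberg uncertainty principle:
ΔxΔp ≥ ℏ/2

With Δx ≈ L = 4.760e-10 m (the confinement size):
Δp_min = ℏ/(2Δx)
Δp_min = (1.055e-34 J·s) / (2 × 4.760e-10 m)
Δp_min = 1.108e-25 kg·m/s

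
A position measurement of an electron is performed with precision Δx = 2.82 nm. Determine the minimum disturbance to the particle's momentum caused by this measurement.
1.870 × 10^-26 kg·m/s

The uncertainty principle implies that measuring position disturbs momentum:
ΔxΔp ≥ ℏ/2

When we measure position with precision Δx, we necessarily introduce a momentum uncertainty:
Δp ≥ ℏ/(2Δx)
Δp_min = (1.055e-34 J·s) / (2 × 2.820e-09 m)
Δp_min = 1.870e-26 kg·m/s

The more precisely we measure position, the greater the momentum disturbance.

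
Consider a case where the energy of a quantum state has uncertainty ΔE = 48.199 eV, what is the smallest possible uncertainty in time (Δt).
6.828 as

Using the energy-time uncertainty principle:
ΔEΔt ≥ ℏ/2

The minimum uncertainty in time is:
Δt_min = ℏ/(2ΔE)
Δt_min = (1.055e-34 J·s) / (2 × 7.722e-18 J)
Δt_min = 6.828e-18 s = 6.828 as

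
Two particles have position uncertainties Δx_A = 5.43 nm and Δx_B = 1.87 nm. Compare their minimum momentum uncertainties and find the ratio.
Particle B has the larger minimum momentum uncertainty, by a factor of 2.90.

For each particle, the minimum momentum uncertainty is Δp_min = ℏ/(2Δx):

Particle A: Δp_A = ℏ/(2×5.430e-09 m) = 9.711e-27 kg·m/s
Particle B: Δp_B = ℏ/(2×1.870e-09 m) = 2.820e-26 kg·m/s

Ratio: Δp_B/Δp_A = 2.90

Since Δp_min ∝ 1/Δx, the particle with smaller position uncertainty (B) has larger momentum uncertainty.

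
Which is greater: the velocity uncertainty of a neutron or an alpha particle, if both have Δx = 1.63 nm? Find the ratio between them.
The neutron has the larger minimum velocity uncertainty, by a ratio of 4.0.

For both particles, Δp_min = ℏ/(2Δx) = 3.235e-26 kg·m/s (same for both).

The velocity uncertainty is Δv = Δp/m:
- neutron: Δv = 3.235e-26 / 1.675e-27 = 1.931e+01 m/s = 19.314 m/s
- alpha particle: Δv = 3.235e-26 / 6.645e-27 = 4.868e+00 m/s = 4.868 m/s

Ratio: 1.931e+01 / 4.868e+00 = 4.0

The lighter particle has larger velocity uncertainty because Δv ∝ 1/m.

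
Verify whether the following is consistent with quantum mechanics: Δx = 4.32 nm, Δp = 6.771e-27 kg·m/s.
No, it violates the uncertainty principle (impossible measurement).

Calculate the product ΔxΔp:
ΔxΔp = (4.320e-09 m) × (6.771e-27 kg·m/s)
ΔxΔp = 2.925e-35 J·s

Compare to the minimum allowed value ℏ/2:
ℏ/2 = 5.273e-35 J·s

Since ΔxΔp = 2.925e-35 J·s < 5.273e-35 J·s = ℏ/2,
the measurement violates the uncertainty principle.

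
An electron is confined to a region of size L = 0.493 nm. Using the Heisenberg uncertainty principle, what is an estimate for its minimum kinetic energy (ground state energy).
39.189 meV

Using the uncertainty principle to estimate ground state energy:

1. The position uncertainty is approximately the confinement size:
   Δx ≈ L = 4.930e-10 m

2. From ΔxΔp ≥ ℏ/2, the minimum momentum uncertainty is:
   Δp ≈ ℏ/(2L) = 1.070e-25 kg·m/s

3. The kinetic energy is approximately:
   KE ≈ (Δp)²/(2m) = (1.070e-25)²/(2 × 9.109e-31 kg)
   KE ≈ 6.279e-21 J = 39.189 meV

This is an order-of-magnitude estimate of the ground state energy.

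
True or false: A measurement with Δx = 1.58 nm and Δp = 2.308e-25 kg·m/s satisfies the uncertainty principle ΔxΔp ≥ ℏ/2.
Yes, it satisfies the uncertainty principle.

Calculate the product ΔxΔp:
ΔxΔp = (1.580e-09 m) × (2.308e-25 kg·m/s)
ΔxΔp = 3.647e-34 J·s

Compare to the minimum allowed value ℏ/2:
ℏ/2 = 5.273e-35 J·s

Since ΔxΔp = 3.647e-34 J·s ≥ 5.273e-35 J·s = ℏ/2,
the measurement satisfies the uncertainty principle.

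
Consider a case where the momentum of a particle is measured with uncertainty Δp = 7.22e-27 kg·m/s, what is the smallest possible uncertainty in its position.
7.303 nm

Using the Heisenberg uncertainty principle:
ΔxΔp ≥ ℏ/2

The minimum uncertainty in position is:
Δx_min = ℏ/(2Δp)
Δx_min = (1.055e-34 J·s) / (2 × 7.220e-27 kg·m/s)
Δx_min = 7.303e-09 m = 7.303 nm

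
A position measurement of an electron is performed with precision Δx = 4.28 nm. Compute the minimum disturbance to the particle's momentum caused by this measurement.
1.232 × 10^-26 kg·m/s

The uncertainty principle implies that measuring position disturbs momentum:
ΔxΔp ≥ ℏ/2

When we measure position with precision Δx, we necessarily introduce a momentum uncertainty:
Δp ≥ ℏ/(2Δx)
Δp_min = (1.055e-34 J·s) / (2 × 4.280e-09 m)
Δp_min = 1.232e-26 kg·m/s

The more precisely we measure position, the greater the momentum disturbance.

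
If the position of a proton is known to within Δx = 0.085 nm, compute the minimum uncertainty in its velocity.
370.877 m/s

Using the Heisenberg uncertainty principle and Δp = mΔv:
ΔxΔp ≥ ℏ/2
Δx(mΔv) ≥ ℏ/2

The minimum uncertainty in velocity is:
Δv_min = ℏ/(2mΔx)
Δv_min = (1.055e-34 J·s) / (2 × 1.673e-27 kg × 8.500e-11 m)
Δv_min = 3.709e+02 m/s = 370.877 m/s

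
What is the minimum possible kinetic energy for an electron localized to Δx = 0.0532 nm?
3.365 eV

Localizing a particle requires giving it sufficient momentum uncertainty:

1. From uncertainty principle: Δp ≥ ℏ/(2Δx)
   Δp_min = (1.055e-34 J·s) / (2 × 5.320e-11 m)
   Δp_min = 9.911e-25 kg·m/s

2. This momentum uncertainty corresponds to kinetic energy:
   KE ≈ (Δp)²/(2m) = (9.911e-25)²/(2 × 9.109e-31 kg)
   KE = 5.392e-19 J = 3.365 eV

Tighter localization requires more energy.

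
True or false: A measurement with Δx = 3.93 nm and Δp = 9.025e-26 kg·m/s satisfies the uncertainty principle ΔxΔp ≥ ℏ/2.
Yes, it satisfies the uncertainty principle.

Calculate the product ΔxΔp:
ΔxΔp = (3.930e-09 m) × (9.025e-26 kg·m/s)
ΔxΔp = 3.547e-34 J·s

Compare to the minimum allowed value ℏ/2:
ℏ/2 = 5.273e-35 J·s

Since ΔxΔp = 3.547e-34 J·s ≥ 5.273e-35 J·s = ℏ/2,
the measurement satisfies the uncertainty principle.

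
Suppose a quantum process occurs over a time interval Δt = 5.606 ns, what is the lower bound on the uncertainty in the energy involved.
58.706 neV

Using the energy-time uncertainty principle:
ΔEΔt ≥ ℏ/2

The minimum uncertainty in energy is:
ΔE_min = ℏ/(2Δt)
ΔE_min = (1.055e-34 J·s) / (2 × 5.606e-09 s)
ΔE_min = 9.406e-27 J = 58.706 neV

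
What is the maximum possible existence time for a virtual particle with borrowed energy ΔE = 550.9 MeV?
5.974 × 10^-25 s

Using the energy-time uncertainty principle:
ΔEΔt ≥ ℏ/2

For a virtual particle borrowing energy ΔE, the maximum lifetime is:
Δt_max = ℏ/(2ΔE)

Converting energy:
ΔE = 550.9 MeV = 8.826e-11 J

Δt_max = (1.055e-34 J·s) / (2 × 8.826e-11 J)
Δt_max = 5.974e-25 s = 5.974 × 10^-25 s

Virtual particles with higher borrowed energy exist for shorter times.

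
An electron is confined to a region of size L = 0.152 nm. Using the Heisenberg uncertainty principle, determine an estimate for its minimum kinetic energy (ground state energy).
412.264 meV

Using the uncertainty principle to estimate ground state energy:

1. The position uncertainty is approximately the confinement size:
   Δx ≈ L = 1.520e-10 m

2. From ΔxΔp ≥ ℏ/2, the minimum momentum uncertainty is:
   Δp ≈ ℏ/(2L) = 3.469e-25 kg·m/s

3. The kinetic energy is approximately:
   KE ≈ (Δp)²/(2m) = (3.469e-25)²/(2 × 9.109e-31 kg)
   KE ≈ 6.605e-20 J = 412.264 meV

This is an order-of-magnitude estimate of the ground state energy.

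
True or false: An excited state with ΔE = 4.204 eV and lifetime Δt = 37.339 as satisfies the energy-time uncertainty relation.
No, it violates the uncertainty relation.

Calculate the product ΔEΔt:
ΔE = 4.204 eV = 6.736e-19 J
ΔEΔt = (6.736e-19 J) × (3.734e-17 s)
ΔEΔt = 2.515e-35 J·s

Compare to the minimum allowed value ℏ/2:
ℏ/2 = 5.273e-35 J·s

Since ΔEΔt = 2.515e-35 J·s < 5.273e-35 J·s = ℏ/2,
this violates the uncertainty relation.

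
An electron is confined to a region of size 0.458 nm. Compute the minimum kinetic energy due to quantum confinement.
45.408 meV

Using the uncertainty principle:

1. Position uncertainty: Δx ≈ 4.580e-10 m
2. Minimum momentum uncertainty: Δp = ℏ/(2Δx) = 1.151e-25 kg·m/s
3. Minimum kinetic energy:
   KE = (Δp)²/(2m) = (1.151e-25)²/(2 × 9.109e-31 kg)
   KE = 7.275e-21 J = 45.408 meV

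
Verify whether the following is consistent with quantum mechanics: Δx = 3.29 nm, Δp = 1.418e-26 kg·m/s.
No, it violates the uncertainty principle (impossible measurement).

Calculate the product ΔxΔp:
ΔxΔp = (3.290e-09 m) × (1.418e-26 kg·m/s)
ΔxΔp = 4.665e-35 J·s

Compare to the minimum allowed value ℏ/2:
ℏ/2 = 5.273e-35 J·s

Since ΔxΔp = 4.665e-35 J·s < 5.273e-35 J·s = ℏ/2,
the measurement violates the uncertainty principle.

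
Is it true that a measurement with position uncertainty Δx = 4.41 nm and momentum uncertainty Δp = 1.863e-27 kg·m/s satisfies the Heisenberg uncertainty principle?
No, it violates the uncertainty principle (impossible measurement).

Calculate the product ΔxΔp:
ΔxΔp = (4.410e-09 m) × (1.863e-27 kg·m/s)
ΔxΔp = 8.216e-36 J·s

Compare to the minimum allowed value ℏ/2:
ℏ/2 = 5.273e-35 J·s

Since ΔxΔp = 8.216e-36 J·s < 5.273e-35 J·s = ℏ/2,
the measurement violates the uncertainty principle.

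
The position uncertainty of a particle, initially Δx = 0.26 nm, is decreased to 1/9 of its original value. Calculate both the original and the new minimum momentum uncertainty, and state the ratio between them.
Original Δp_min = 2.028 × 10^-25 kg·m/s; new Δp'_min = 1.825 × 10^-24 kg·m/s; ratio Δp'_min/Δp_min = 9.

From the uncertainty principle ΔxΔp ≥ ℏ/2, the minimum momentum uncertainty is Δp_min = ℏ/(2Δx).

Original (Δx = 0.26 nm = 2.600e-10 m):
Δp_min = (1.055e-34 J·s)/(2 × 2.600e-10 m) = 2.028e-25 kg·m/s

When Δx → (1/9)Δx:
Δp'_min = ℏ/(2 × (1/9)Δx) = 9 × ℏ/(2Δx) = 9 × Δp_min
Δp'_min = 9 × 2.028e-25 kg·m/s = 1.825e-24 kg·m/s

Since Δp_min ∝ 1/Δx, when Δx is decreased to 1/9 of its original value, Δp_min increases to 9 times its original value.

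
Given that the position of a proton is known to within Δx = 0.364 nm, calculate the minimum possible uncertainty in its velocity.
86.606 m/s

Using the Heisenberg uncertainty principle and Δp = mΔv:
ΔxΔp ≥ ℏ/2
Δx(mΔv) ≥ ℏ/2

The minimum uncertainty in velocity is:
Δv_min = ℏ/(2mΔx)
Δv_min = (1.055e-34 J·s) / (2 × 1.673e-27 kg × 3.640e-10 m)
Δv_min = 8.661e+01 m/s = 86.606 m/s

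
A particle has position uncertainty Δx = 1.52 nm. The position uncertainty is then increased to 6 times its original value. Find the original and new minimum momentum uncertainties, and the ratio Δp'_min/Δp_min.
Original Δp_min = 3.469 × 10^-26 kg·m/s; new Δp'_min = 5.782 × 10^-27 kg·m/s; ratio Δp'_min/Δp_min = 1/6.

From the uncertainty principle ΔxΔp ≥ ℏ/2, the minimum momentum uncertainty is Δp_min = ℏ/(2Δx).

Original (Δx = 1.52 nm = 1.520e-09 m):
Δp_min = (1.055e-34 J·s)/(2 × 1.520e-09 m) = 3.469e-26 kg·m/s

When Δx → 6Δx:
Δp'_min = ℏ/(2 × 6Δx) = (1/6) × ℏ/(2Δx) = (1/6) × Δp_min
Δp'_min = 1/6 × 3.469e-26 kg·m/s = 5.782e-27 kg·m/s

Since Δp_min ∝ 1/Δx, when Δx is increased to 6 times its original value, Δp_min decreases to 1/6 of its original value.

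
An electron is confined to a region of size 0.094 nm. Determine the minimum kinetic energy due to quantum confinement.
1.078 eV

Using the uncertainty principle:

1. Position uncertainty: Δx ≈ 9.400e-11 m
2. Minimum momentum uncertainty: Δp = ℏ/(2Δx) = 5.609e-25 kg·m/s
3. Minimum kinetic energy:
   KE = (Δp)²/(2m) = (5.609e-25)²/(2 × 9.109e-31 kg)
   KE = 1.727e-19 J = 1.078 eV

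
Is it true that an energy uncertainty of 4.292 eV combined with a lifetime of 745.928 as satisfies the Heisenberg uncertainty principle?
Yes, it satisfies the uncertainty relation.

Calculate the product ΔEΔt:
ΔE = 4.292 eV = 6.877e-19 J
ΔEΔt = (6.877e-19 J) × (7.459e-16 s)
ΔEΔt = 5.129e-34 J·s

Compare to the minimum allowed value ℏ/2:
ℏ/2 = 5.273e-35 J·s

Since ΔEΔt = 5.129e-34 J·s ≥ 5.273e-35 J·s = ℏ/2,
this satisfies the uncertainty relation.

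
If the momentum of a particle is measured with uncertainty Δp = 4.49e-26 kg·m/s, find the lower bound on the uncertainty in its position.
1.174 nm

Using the Heisenberg uncertainty principle:
ΔxΔp ≥ ℏ/2

The minimum uncertainty in position is:
Δx_min = ℏ/(2Δp)
Δx_min = (1.055e-34 J·s) / (2 × 4.490e-26 kg·m/s)
Δx_min = 1.174e-09 m = 1.174 nm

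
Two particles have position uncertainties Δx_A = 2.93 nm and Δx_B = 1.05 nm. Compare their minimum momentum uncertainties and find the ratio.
Particle B has the larger minimum momentum uncertainty, by a factor of 2.79.

For each particle, the minimum momentum uncertainty is Δp_min = ℏ/(2Δx):

Particle A: Δp_A = ℏ/(2×2.930e-09 m) = 1.800e-26 kg·m/s
Particle B: Δp_B = ℏ/(2×1.050e-09 m) = 5.022e-26 kg·m/s

Ratio: Δp_B/Δp_A = 2.79

Since Δp_min ∝ 1/Δx, the particle with smaller position uncertainty (B) has larger momentum uncertainty.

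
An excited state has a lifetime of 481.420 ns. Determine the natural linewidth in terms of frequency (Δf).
165.297 kHz

Using the energy-time uncertainty principle and E = hf:
ΔEΔt ≥ ℏ/2
hΔf·Δt ≥ ℏ/2

The minimum frequency uncertainty is:
Δf = ℏ/(2hτ) = 1/(4πτ)
Δf = 1/(4π × 4.814e-07 s)
Δf = 1.653e+05 Hz = 165.297 kHz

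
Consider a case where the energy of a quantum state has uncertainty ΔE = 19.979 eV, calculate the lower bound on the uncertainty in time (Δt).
16.473 as

Using the energy-time uncertainty principle:
ΔEΔt ≥ ℏ/2

The minimum uncertainty in time is:
Δt_min = ℏ/(2ΔE)
Δt_min = (1.055e-34 J·s) / (2 × 3.201e-18 J)
Δt_min = 1.647e-17 s = 16.473 as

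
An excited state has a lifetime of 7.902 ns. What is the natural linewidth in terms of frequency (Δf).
10.071 MHz

Using the energy-time uncertainty principle and E = hf:
ΔEΔt ≥ ℏ/2
hΔf·Δt ≥ ℏ/2

The minimum frequency uncertainty is:
Δf = ℏ/(2hτ) = 1/(4πτ)
Δf = 1/(4π × 7.902e-09 s)
Δf = 1.007e+07 Hz = 10.071 MHz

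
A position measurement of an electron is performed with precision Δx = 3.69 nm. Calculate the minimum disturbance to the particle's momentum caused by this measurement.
1.429 × 10^-26 kg·m/s

The uncertainty principle implies that measuring position disturbs momentum:
ΔxΔp ≥ ℏ/2

When we measure position with precision Δx, we necessarily introduce a momentum uncertainty:
Δp ≥ ℏ/(2Δx)
Δp_min = (1.055e-34 J·s) / (2 × 3.690e-09 m)
Δp_min = 1.429e-26 kg·m/s

The more precisely we measure position, the greater the momentum disturbance.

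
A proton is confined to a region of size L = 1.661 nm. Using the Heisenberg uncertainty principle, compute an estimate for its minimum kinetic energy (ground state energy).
1.880 μeV

Using the uncertainty principle to estimate ground state energy:

1. The position uncertainty is approximately the confinement size:
   Δx ≈ L = 1.661e-09 m

2. From ΔxΔp ≥ ℏ/2, the minimum momentum uncertainty is:
   Δp ≈ ℏ/(2L) = 3.175e-26 kg·m/s

3. The kinetic energy is approximately:
   KE ≈ (Δp)²/(2m) = (3.175e-26)²/(2 × 1.673e-27 kg)
   KE ≈ 3.012e-25 J = 1.880 μeV

This is an order-of-magnitude estimate of the ground state energy.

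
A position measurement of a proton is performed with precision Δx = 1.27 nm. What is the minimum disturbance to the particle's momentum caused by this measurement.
4.152 × 10^-26 kg·m/s

The uncertainty principle implies that measuring position disturbs momentum:
ΔxΔp ≥ ℏ/2

When we measure position with precision Δx, we necessarily introduce a momentum uncertainty:
Δp ≥ ℏ/(2Δx)
Δp_min = (1.055e-34 J·s) / (2 × 1.270e-09 m)
Δp_min = 4.152e-26 kg·m/s

The more precisely we measure position, the greater the momentum disturbance.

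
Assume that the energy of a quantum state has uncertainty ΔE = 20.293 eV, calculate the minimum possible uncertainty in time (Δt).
16.218 as

Using the energy-time uncertainty principle:
ΔEΔt ≥ ℏ/2

The minimum uncertainty in time is:
Δt_min = ℏ/(2ΔE)
Δt_min = (1.055e-34 J·s) / (2 × 3.251e-18 J)
Δt_min = 1.622e-17 s = 16.218 as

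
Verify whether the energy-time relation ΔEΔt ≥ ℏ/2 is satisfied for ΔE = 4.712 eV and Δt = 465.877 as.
Yes, it satisfies the uncertainty relation.

Calculate the product ΔEΔt:
ΔE = 4.712 eV = 7.549e-19 J
ΔEΔt = (7.549e-19 J) × (4.659e-16 s)
ΔEΔt = 3.517e-34 J·s

Compare to the minimum allowed value ℏ/2:
ℏ/2 = 5.273e-35 J·s

Since ΔEΔt = 3.517e-34 J·s ≥ 5.273e-35 J·s = ℏ/2,
this satisfies the uncertainty relation.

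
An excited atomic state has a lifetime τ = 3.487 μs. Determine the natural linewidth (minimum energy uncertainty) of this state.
94.381 peV

Using the energy-time uncertainty principle:
ΔEΔt ≥ ℏ/2

The lifetime τ represents the time uncertainty Δt.
The natural linewidth (minimum energy uncertainty) is:

ΔE = ℏ/(2τ)
ΔE = (1.055e-34 J·s) / (2 × 3.487e-06 s)
ΔE = 1.512e-29 J = 94.381 peV

This natural linewidth limits the precision of spectroscopic measurements.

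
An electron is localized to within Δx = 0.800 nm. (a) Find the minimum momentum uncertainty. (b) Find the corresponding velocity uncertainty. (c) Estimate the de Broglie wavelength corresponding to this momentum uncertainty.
(a) Δp_min = 6.591 × 10^-26 kg·m/s
(b) Δv_min = 72.355 km/s
(c) λ_dB = 10.053 nm

Step-by-step:

(a) From the uncertainty principle:
Δp_min = ℏ/(2Δx) = (1.055e-34 J·s)/(2 × 8.000e-10 m) = 6.591e-26 kg·m/s

(b) The velocity uncertainty:
Δv = Δp/m = (6.591e-26 kg·m/s)/(9.109e-31 kg) = 7.235e+04 m/s = 72.355 km/s

(c) The de Broglie wavelength for this momentum:
λ = h/p = (6.626e-34 J·s)/(6.591e-26 kg·m/s) = 1.005e-08 m = 10.053 nm

Note: The de Broglie wavelength is comparable to the localization size, as expected from wave-particle duality.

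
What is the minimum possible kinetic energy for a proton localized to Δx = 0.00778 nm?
85.703 meV

Localizing a particle requires giving it sufficient momentum uncertainty:

1. From uncertainty principle: Δp ≥ ℏ/(2Δx)
   Δp_min = (1.055e-34 J·s) / (2 × 7.780e-12 m)
   Δp_min = 6.777e-24 kg·m/s

2. This momentum uncertainty corresponds to kinetic energy:
   KE ≈ (Δp)²/(2m) = (6.777e-24)²/(2 × 1.673e-27 kg)
   KE = 1.373e-20 J = 85.703 meV

Tighter localization requires more energy.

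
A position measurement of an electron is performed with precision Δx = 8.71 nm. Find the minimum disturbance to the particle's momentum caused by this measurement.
6.054 × 10^-27 kg·m/s

The uncertainty principle implies that measuring position disturbs momentum:
ΔxΔp ≥ ℏ/2

When we measure position with precision Δx, we necessarily introduce a momentum uncertainty:
Δp ≥ ℏ/(2Δx)
Δp_min = (1.055e-34 J·s) / (2 × 8.710e-09 m)
Δp_min = 6.054e-27 kg·m/s

The more precisely we measure position, the greater the momentum disturbance.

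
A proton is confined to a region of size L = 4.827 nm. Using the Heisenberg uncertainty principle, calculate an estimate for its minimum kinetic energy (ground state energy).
222.638 neV

Using the uncertainty principle to estimate ground state energy:

1. The position uncertainty is approximately the confinement size:
   Δx ≈ L = 4.827e-09 m

2. From ΔxΔp ≥ ℏ/2, the minimum momentum uncertainty is:
   Δp ≈ ℏ/(2L) = 1.092e-26 kg·m/s

3. The kinetic energy is approximately:
   KE ≈ (Δp)²/(2m) = (1.092e-26)²/(2 × 1.673e-27 kg)
   KE ≈ 3.567e-26 J = 222.638 neV

This is an order-of-magnitude estimate of the ground state energy.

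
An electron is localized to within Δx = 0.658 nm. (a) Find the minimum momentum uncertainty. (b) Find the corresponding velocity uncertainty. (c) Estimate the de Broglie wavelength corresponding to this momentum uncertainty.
(a) Δp_min = 8.013 × 10^-26 kg·m/s
(b) Δv_min = 87.969 km/s
(c) λ_dB = 8.269 nm

Step-by-step:

(a) From the uncertainty principle:
Δp_min = ℏ/(2Δx) = (1.055e-34 J·s)/(2 × 6.580e-10 m) = 8.013e-26 kg·m/s

(b) The velocity uncertainty:
Δv = Δp/m = (8.013e-26 kg·m/s)/(9.109e-31 kg) = 8.797e+04 m/s = 87.969 km/s

(c) The de Broglie wavelength for this momentum:
λ = h/p = (6.626e-34 J·s)/(8.013e-26 kg·m/s) = 8.269e-09 m = 8.269 nm

Note: The de Broglie wavelength is comparable to the localization size, as expected from wave-particle duality.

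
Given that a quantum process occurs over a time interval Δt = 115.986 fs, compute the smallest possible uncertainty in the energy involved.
2.837 meV

Using the energy-time uncertainty principle:
ΔEΔt ≥ ℏ/2

The minimum uncertainty in energy is:
ΔE_min = ℏ/(2Δt)
ΔE_min = (1.055e-34 J·s) / (2 × 1.160e-13 s)
ΔE_min = 4.546e-22 J = 2.837 meV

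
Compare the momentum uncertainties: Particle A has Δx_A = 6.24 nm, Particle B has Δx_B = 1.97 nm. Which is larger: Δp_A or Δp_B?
Particle B has the larger minimum momentum uncertainty, by a factor of 3.17.

For each particle, the minimum momentum uncertainty is Δp_min = ℏ/(2Δx):

Particle A: Δp_A = ℏ/(2×6.240e-09 m) = 8.450e-27 kg·m/s
Particle B: Δp_B = ℏ/(2×1.970e-09 m) = 2.677e-26 kg·m/s

Ratio: Δp_B/Δp_A = 3.17

Since Δp_min ∝ 1/Δx, the particle with smaller position uncertainty (B) has larger momentum uncertainty.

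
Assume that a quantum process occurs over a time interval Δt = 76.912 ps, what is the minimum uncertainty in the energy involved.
4.279 μeV

Using the energy-time uncertainty principle:
ΔEΔt ≥ ℏ/2

The minimum uncertainty in energy is:
ΔE_min = ℏ/(2Δt)
ΔE_min = (1.055e-34 J·s) / (2 × 7.691e-11 s)
ΔE_min = 6.856e-25 J = 4.279 μeV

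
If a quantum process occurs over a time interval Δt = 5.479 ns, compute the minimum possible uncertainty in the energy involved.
60.067 neV

Using the energy-time uncertainty principle:
ΔEΔt ≥ ℏ/2

The minimum uncertainty in energy is:
ΔE_min = ℏ/(2Δt)
ΔE_min = (1.055e-34 J·s) / (2 × 5.479e-09 s)
ΔE_min = 9.624e-27 J = 60.067 neV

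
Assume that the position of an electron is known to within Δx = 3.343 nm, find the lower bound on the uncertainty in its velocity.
17.315 km/s

Using the Heisenberg uncertainty principle and Δp = mΔv:
ΔxΔp ≥ ℏ/2
Δx(mΔv) ≥ ℏ/2

The minimum uncertainty in velocity is:
Δv_min = ℏ/(2mΔx)
Δv_min = (1.055e-34 J·s) / (2 × 9.109e-31 kg × 3.343e-09 m)
Δv_min = 1.731e+04 m/s = 17.315 km/s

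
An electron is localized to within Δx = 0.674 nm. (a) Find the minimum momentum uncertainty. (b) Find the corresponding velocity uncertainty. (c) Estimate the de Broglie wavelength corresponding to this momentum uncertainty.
(a) Δp_min = 7.823 × 10^-26 kg·m/s
(b) Δv_min = 85.881 km/s
(c) λ_dB = 8.470 nm

Step-by-step:

(a) From the uncertainty principle:
Δp_min = ℏ/(2Δx) = (1.055e-34 J·s)/(2 × 6.740e-10 m) = 7.823e-26 kg·m/s

(b) The velocity uncertainty:
Δv = Δp/m = (7.823e-26 kg·m/s)/(9.109e-31 kg) = 8.588e+04 m/s = 85.881 km/s

(c) The de Broglie wavelength for this momentum:
λ = h/p = (6.626e-34 J·s)/(7.823e-26 kg·m/s) = 8.470e-09 m = 8.470 nm

Note: The de Broglie wavelength is comparable to the localization size, as expected from wave-particle duality.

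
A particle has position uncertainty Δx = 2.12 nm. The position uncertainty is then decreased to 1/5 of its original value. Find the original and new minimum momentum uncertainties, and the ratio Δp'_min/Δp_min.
Original Δp_min = 2.487 × 10^-26 kg·m/s; new Δp'_min = 1.244 × 10^-25 kg·m/s; ratio Δp'_min/Δp_min = 5.

From the uncertainty principle ΔxΔp ≥ ℏ/2, the minimum momentum uncertainty is Δp_min = ℏ/(2Δx).

Original (Δx = 2.12 nm = 2.120e-09 m):
Δp_min = (1.055e-34 J·s)/(2 × 2.120e-09 m) = 2.487e-26 kg·m/s

When Δx → (1/5)Δx:
Δp'_min = ℏ/(2 × (1/5)Δx) = 5 × ℏ/(2Δx) = 5 × Δp_min
Δp'_min = 5 × 2.487e-26 kg·m/s = 1.244e-25 kg·m/s

Since Δp_min ∝ 1/Δx, when Δx is decreased to 1/5 of its original value, Δp_min increases to 5 times its original value.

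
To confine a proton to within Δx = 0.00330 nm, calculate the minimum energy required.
476.350 meV

Localizing a particle requires giving it sufficient momentum uncertainty:

1. From uncertainty principle: Δp ≥ ℏ/(2Δx)
   Δp_min = (1.055e-34 J·s) / (2 × 3.300e-12 m)
   Δp_min = 1.598e-23 kg·m/s

2. This momentum uncertainty corresponds to kinetic energy:
   KE ≈ (Δp)²/(2m) = (1.598e-23)²/(2 × 1.673e-27 kg)
   KE = 7.632e-20 J = 476.350 meV

Tighter localization requires more energy.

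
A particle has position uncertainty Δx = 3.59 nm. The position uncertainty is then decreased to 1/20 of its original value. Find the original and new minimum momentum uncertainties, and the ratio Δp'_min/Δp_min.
Original Δp_min = 1.469 × 10^-26 kg·m/s; new Δp'_min = 2.938 × 10^-25 kg·m/s; ratio Δp'_min/Δp_min = 20.

From the uncertainty principle ΔxΔp ≥ ℏ/2, the minimum momentum uncertainty is Δp_min = ℏ/(2Δx).

Original (Δx = 3.59 nm = 3.590e-09 m):
Δp_min = (1.055e-34 J·s)/(2 × 3.590e-09 m) = 1.469e-26 kg·m/s

When Δx → (1/20)Δx:
Δp'_min = ℏ/(2 × (1/20)Δx) = 20 × ℏ/(2Δx) = 20 × Δp_min
Δp'_min = 20 × 1.469e-26 kg·m/s = 2.938e-25 kg·m/s

Since Δp_min ∝ 1/Δx, when Δx is decreased to 1/20 of its original value, Δp_min increases to 20 times its original value.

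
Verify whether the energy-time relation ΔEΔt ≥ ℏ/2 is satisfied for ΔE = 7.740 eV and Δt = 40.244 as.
No, it violates the uncertainty relation.

Calculate the product ΔEΔt:
ΔE = 7.740 eV = 1.240e-18 J
ΔEΔt = (1.240e-18 J) × (4.024e-17 s)
ΔEΔt = 4.991e-35 J·s

Compare to the minimum allowed value ℏ/2:
ℏ/2 = 5.273e-35 J·s

Since ΔEΔt = 4.991e-35 J·s < 5.273e-35 J·s = ℏ/2,
this violates the uncertainty relation.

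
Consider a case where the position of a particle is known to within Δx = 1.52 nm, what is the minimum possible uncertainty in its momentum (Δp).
3.469 × 10^-26 kg·m/s

Using the Heisenberg uncertainty principle:
ΔxΔp ≥ ℏ/2

The minimum uncertainty in momentum is:
Δp_min = ℏ/(2Δx)
Δp_min = (1.055e-34 J·s) / (2 × 1.520e-09 m)
Δp_min = 3.469e-26 kg·m/s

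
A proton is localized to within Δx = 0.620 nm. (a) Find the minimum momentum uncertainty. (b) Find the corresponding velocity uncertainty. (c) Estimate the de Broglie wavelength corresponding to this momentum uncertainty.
(a) Δp_min = 8.505 × 10^-26 kg·m/s
(b) Δv_min = 50.846 m/s
(c) λ_dB = 7.791 nm

Step-by-step:

(a) From the uncertainty principle:
Δp_min = ℏ/(2Δx) = (1.055e-34 J·s)/(2 × 6.200e-10 m) = 8.505e-26 kg·m/s

(b) The velocity uncertainty:
Δv = Δp/m = (8.505e-26 kg·m/s)/(1.673e-27 kg) = 5.085e+01 m/s = 50.846 m/s

(c) The de Broglie wavelength for this momentum:
λ = h/p = (6.626e-34 J·s)/(8.505e-26 kg·m/s) = 7.791e-09 m = 7.791 nm

Note: The de Broglie wavelength is comparable to the localization size, as expected from wave-particle duality.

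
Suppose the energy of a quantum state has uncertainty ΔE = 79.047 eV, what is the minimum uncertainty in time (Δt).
4.163 as

Using the energy-time uncertainty principle:
ΔEΔt ≥ ℏ/2

The minimum uncertainty in time is:
Δt_min = ℏ/(2ΔE)
Δt_min = (1.055e-34 J·s) / (2 × 1.266e-17 J)
Δt_min = 4.163e-18 s = 4.163 as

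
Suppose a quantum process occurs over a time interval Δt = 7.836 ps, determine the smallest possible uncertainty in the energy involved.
41.999 μeV

Using the energy-time uncertainty principle:
ΔEΔt ≥ ℏ/2

The minimum uncertainty in energy is:
ΔE_min = ℏ/(2Δt)
ΔE_min = (1.055e-34 J·s) / (2 × 7.836e-12 s)
ΔE_min = 6.729e-24 J = 41.999 μeV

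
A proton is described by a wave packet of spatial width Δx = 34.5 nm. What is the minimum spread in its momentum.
1.528 × 10^-27 kg·m/s

For a wave packet, the spatial width Δx and momentum spread Δp are related by the uncertainty principle:
ΔxΔp ≥ ℏ/2

The minimum momentum spread is:
Δp_min = ℏ/(2Δx)
Δp_min = (1.055e-34 J·s) / (2 × 3.450e-08 m)
Δp_min = 1.528e-27 kg·m/s

A wave packet cannot have both a well-defined position and well-defined momentum.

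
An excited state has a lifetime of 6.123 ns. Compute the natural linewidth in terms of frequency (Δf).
12.996 MHz

Using the energy-time uncertainty principle and E = hf:
ΔEΔt ≥ ℏ/2
hΔf·Δt ≥ ℏ/2

The minimum frequency uncertainty is:
Δf = ℏ/(2hτ) = 1/(4πτ)
Δf = 1/(4π × 6.123e-09 s)
Δf = 1.300e+07 Hz = 12.996 MHz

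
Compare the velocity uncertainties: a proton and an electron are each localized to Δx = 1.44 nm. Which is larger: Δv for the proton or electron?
The electron has the larger minimum velocity uncertainty, by a ratio of 1836.2.

For both particles, Δp_min = ℏ/(2Δx) = 3.662e-26 kg·m/s (same for both).

The velocity uncertainty is Δv = Δp/m:
- proton: Δv = 3.662e-26 / 1.673e-27 = 2.189e+01 m/s = 21.892 m/s
- electron: Δv = 3.662e-26 / 9.109e-31 = 4.020e+04 m/s = 40.197 km/s

Ratio: 4.020e+04 / 2.189e+01 = 1836.2

The lighter particle has larger velocity uncertainty because Δv ∝ 1/m.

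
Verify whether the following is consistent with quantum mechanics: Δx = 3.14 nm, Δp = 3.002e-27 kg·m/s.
No, it violates the uncertainty principle (impossible measurement).

Calculate the product ΔxΔp:
ΔxΔp = (3.140e-09 m) × (3.002e-27 kg·m/s)
ΔxΔp = 9.426e-36 J·s

Compare to the minimum allowed value ℏ/2:
ℏ/2 = 5.273e-35 J·s

Since ΔxΔp = 9.426e-36 J·s < 5.273e-35 J·s = ℏ/2,
the measurement violates the uncertainty principle.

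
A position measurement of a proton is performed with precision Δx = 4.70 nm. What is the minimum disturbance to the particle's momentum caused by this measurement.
1.122 × 10^-26 kg·m/s

The uncertainty principle implies that measuring position disturbs momentum:
ΔxΔp ≥ ℏ/2

When we measure position with precision Δx, we necessarily introduce a momentum uncertainty:
Δp ≥ ℏ/(2Δx)
Δp_min = (1.055e-34 J·s) / (2 × 4.700e-09 m)
Δp_min = 1.122e-26 kg·m/s

The more precisely we measure position, the greater the momentum disturbance.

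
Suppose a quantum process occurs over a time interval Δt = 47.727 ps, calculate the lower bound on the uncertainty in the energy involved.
6.896 μeV

Using the energy-time uncertainty principle:
ΔEΔt ≥ ℏ/2

The minimum uncertainty in energy is:
ΔE_min = ℏ/(2Δt)
ΔE_min = (1.055e-34 J·s) / (2 × 4.773e-11 s)
ΔE_min = 1.105e-24 J = 6.896 μeV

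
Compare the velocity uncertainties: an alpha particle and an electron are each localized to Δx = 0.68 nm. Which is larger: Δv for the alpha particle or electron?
The electron has the larger minimum velocity uncertainty, by a ratio of 7294.3.

For both particles, Δp_min = ℏ/(2Δx) = 7.754e-26 kg·m/s (same for both).

The velocity uncertainty is Δv = Δp/m:
- alpha particle: Δv = 7.754e-26 / 6.645e-27 = 1.167e+01 m/s = 11.670 m/s
- electron: Δv = 7.754e-26 / 9.109e-31 = 8.512e+04 m/s = 85.123 km/s

Ratio: 8.512e+04 / 1.167e+01 = 7294.3

The lighter particle has larger velocity uncertainty because Δv ∝ 1/m.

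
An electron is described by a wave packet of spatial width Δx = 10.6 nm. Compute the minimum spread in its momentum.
4.974 × 10^-27 kg·m/s

For a wave packet, the spatial width Δx and momentum spread Δp are related by the uncertainty principle:
ΔxΔp ≥ ℏ/2

The minimum momentum spread is:
Δp_min = ℏ/(2Δx)
Δp_min = (1.055e-34 J·s) / (2 × 1.060e-08 m)
Δp_min = 4.974e-27 kg·m/s

A wave packet cannot have both a well-defined position and well-defined momentum.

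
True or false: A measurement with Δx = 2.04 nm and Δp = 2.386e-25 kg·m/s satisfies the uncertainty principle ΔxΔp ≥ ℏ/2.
Yes, it satisfies the uncertainty principle.

Calculate the product ΔxΔp:
ΔxΔp = (2.040e-09 m) × (2.386e-25 kg·m/s)
ΔxΔp = 4.867e-34 J·s

Compare to the minimum allowed value ℏ/2:
ℏ/2 = 5.273e-35 J·s

Since ΔxΔp = 4.867e-34 J·s ≥ 5.273e-35 J·s = ℏ/2,
the measurement satisfies the uncertainty principle.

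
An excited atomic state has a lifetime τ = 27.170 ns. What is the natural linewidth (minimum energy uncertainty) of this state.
12.113 neV

Using the energy-time uncertainty principle:
ΔEΔt ≥ ℏ/2

The lifetime τ represents the time uncertainty Δt.
The natural linewidth (minimum energy uncertainty) is:

ΔE = ℏ/(2τ)
ΔE = (1.055e-34 J·s) / (2 × 2.717e-08 s)
ΔE = 1.941e-27 J = 12.113 neV

This natural linewidth limits the precision of spectroscopic measurements.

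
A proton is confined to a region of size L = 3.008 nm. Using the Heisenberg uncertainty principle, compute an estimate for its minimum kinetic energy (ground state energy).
573.322 neV

Using the uncertainty principle to estimate ground state energy:

1. The position uncertainty is approximately the confinement size:
   Δx ≈ L = 3.008e-09 m

2. From ΔxΔp ≥ ℏ/2, the minimum momentum uncertainty is:
   Δp ≈ ℏ/(2L) = 1.753e-26 kg·m/s

3. The kinetic energy is approximately:
   KE ≈ (Δp)²/(2m) = (1.753e-26)²/(2 × 1.673e-27 kg)
   KE ≈ 9.186e-26 J = 573.322 neV

This is an order-of-magnitude estimate of the ground state energy.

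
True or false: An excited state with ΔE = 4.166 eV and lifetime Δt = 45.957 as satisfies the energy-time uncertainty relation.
No, it violates the uncertainty relation.

Calculate the product ΔEΔt:
ΔE = 4.166 eV = 6.675e-19 J
ΔEΔt = (6.675e-19 J) × (4.596e-17 s)
ΔEΔt = 3.067e-35 J·s

Compare to the minimum allowed value ℏ/2:
ℏ/2 = 5.273e-35 J·s

Since ΔEΔt = 3.067e-35 J·s < 5.273e-35 J·s = ℏ/2,
this violates the uncertainty relation.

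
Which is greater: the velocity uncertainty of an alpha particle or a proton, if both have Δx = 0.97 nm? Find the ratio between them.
The proton has the larger minimum velocity uncertainty, by a ratio of 4.0.

For both particles, Δp_min = ℏ/(2Δx) = 5.436e-26 kg·m/s (same for both).

The velocity uncertainty is Δv = Δp/m:
- alpha particle: Δv = 5.436e-26 / 6.645e-27 = 8.181e+00 m/s = 8.181 m/s
- proton: Δv = 5.436e-26 / 1.673e-27 = 3.250e+01 m/s = 32.499 m/s

Ratio: 3.250e+01 / 8.181e+00 = 4.0

The lighter particle has larger velocity uncertainty because Δv ∝ 1/m.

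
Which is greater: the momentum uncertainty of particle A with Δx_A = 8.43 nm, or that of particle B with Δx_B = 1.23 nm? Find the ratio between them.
Particle B has the larger minimum momentum uncertainty, by a factor of 6.85.

For each particle, the minimum momentum uncertainty is Δp_min = ℏ/(2Δx):

Particle A: Δp_A = ℏ/(2×8.430e-09 m) = 6.255e-27 kg·m/s
Particle B: Δp_B = ℏ/(2×1.230e-09 m) = 4.287e-26 kg·m/s

Ratio: Δp_B/Δp_A = 6.85

Since Δp_min ∝ 1/Δx, the particle with smaller position uncertainty (B) has larger momentum uncertainty.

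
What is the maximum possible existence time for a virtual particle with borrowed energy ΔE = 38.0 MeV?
8.661 ys

Using the energy-time uncertainty principle:
ΔEΔt ≥ ℏ/2

For a virtual particle borrowing energy ΔE, the maximum lifetime is:
Δt_max = ℏ/(2ΔE)

Converting energy:
ΔE = 38.0 MeV = 6.088e-12 J

Δt_max = (1.055e-34 J·s) / (2 × 6.088e-12 J)
Δt_max = 8.661e-24 s = 8.661 ys

Virtual particles with higher borrowed energy exist for shorter times.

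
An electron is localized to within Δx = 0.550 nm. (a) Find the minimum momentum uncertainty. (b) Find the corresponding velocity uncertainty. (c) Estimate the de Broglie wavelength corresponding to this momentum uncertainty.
(a) Δp_min = 9.587 × 10^-26 kg·m/s
(b) Δv_min = 105.243 km/s
(c) λ_dB = 6.912 nm

Step-by-step:

(a) From the uncertainty principle:
Δp_min = ℏ/(2Δx) = (1.055e-34 J·s)/(2 × 5.500e-10 m) = 9.587e-26 kg·m/s

(b) The velocity uncertainty:
Δv = Δp/m = (9.587e-26 kg·m/s)/(9.109e-31 kg) = 1.052e+05 m/s = 105.243 km/s

(c) The de Broglie wavelength for this momentum:
λ = h/p = (6.626e-34 J·s)/(9.587e-26 kg·m/s) = 6.912e-09 m = 6.912 nm

Note: The de Broglie wavelength is comparable to the localization size, as expected from wave-particle duality.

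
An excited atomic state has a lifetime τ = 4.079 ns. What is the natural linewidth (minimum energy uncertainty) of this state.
80.683 neV

Using the energy-time uncertainty principle:
ΔEΔt ≥ ℏ/2

The lifetime τ represents the time uncertainty Δt.
The natural linewidth (minimum energy uncertainty) is:

ΔE = ℏ/(2τ)
ΔE = (1.055e-34 J·s) / (2 × 4.079e-09 s)
ΔE = 1.293e-26 J = 80.683 neV

This natural linewidth limits the precision of spectroscopic measurements.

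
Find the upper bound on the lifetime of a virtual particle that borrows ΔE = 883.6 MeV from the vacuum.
3.725 × 10^-25 s

Using the energy-time uncertainty principle:
ΔEΔt ≥ ℏ/2

For a virtual particle borrowing energy ΔE, the maximum lifetime is:
Δt_max = ℏ/(2ΔE)

Converting energy:
ΔE = 883.6 MeV = 1.416e-10 J

Δt_max = (1.055e-34 J·s) / (2 × 1.416e-10 J)
Δt_max = 3.725e-25 s = 3.725 × 10^-25 s

Virtual particles with higher borrowed energy exist for shorter times.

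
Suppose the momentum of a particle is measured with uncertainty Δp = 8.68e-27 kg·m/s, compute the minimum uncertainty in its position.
6.075 nm

Using the Heisenberg uncertainty principle:
ΔxΔp ≥ ℏ/2

The minimum uncertainty in position is:
Δx_min = ℏ/(2Δp)
Δx_min = (1.055e-34 J·s) / (2 × 8.680e-27 kg·m/s)
Δx_min = 6.075e-09 m = 6.075 nm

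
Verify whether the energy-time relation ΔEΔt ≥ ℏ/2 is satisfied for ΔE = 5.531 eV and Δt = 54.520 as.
No, it violates the uncertainty relation.

Calculate the product ΔEΔt:
ΔE = 5.531 eV = 8.862e-19 J
ΔEΔt = (8.862e-19 J) × (5.452e-17 s)
ΔEΔt = 4.831e-35 J·s

Compare to the minimum allowed value ℏ/2:
ℏ/2 = 5.273e-35 J·s

Since ΔEΔt = 4.831e-35 J·s < 5.273e-35 J·s = ℏ/2,
this violates the uncertainty relation.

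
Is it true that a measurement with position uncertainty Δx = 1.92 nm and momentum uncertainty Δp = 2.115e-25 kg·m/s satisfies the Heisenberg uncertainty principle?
Yes, it satisfies the uncertainty principle.

Calculate the product ΔxΔp:
ΔxΔp = (1.920e-09 m) × (2.115e-25 kg·m/s)
ΔxΔp = 4.061e-34 J·s

Compare to the minimum allowed value ℏ/2:
ℏ/2 = 5.273e-35 J·s

Since ΔxΔp = 4.061e-34 J·s ≥ 5.273e-35 J·s = ℏ/2,
the measurement satisfies the uncertainty principle.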